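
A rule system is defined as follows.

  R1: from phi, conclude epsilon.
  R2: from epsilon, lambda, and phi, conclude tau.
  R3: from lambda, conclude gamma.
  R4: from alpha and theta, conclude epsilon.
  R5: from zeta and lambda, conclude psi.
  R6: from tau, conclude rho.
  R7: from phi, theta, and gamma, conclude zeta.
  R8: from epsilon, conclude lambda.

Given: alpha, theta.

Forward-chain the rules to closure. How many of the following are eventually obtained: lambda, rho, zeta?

alpha and theta hold, so epsilon follows (R4).
From epsilon, R8 gives lambda.
lambda: reached.
rho would need tau (R6), but tau is never established.
zeta would need phi, theta, and gamma (R7), but phi is never established.
Reached: lambda — 1 of the 3.

1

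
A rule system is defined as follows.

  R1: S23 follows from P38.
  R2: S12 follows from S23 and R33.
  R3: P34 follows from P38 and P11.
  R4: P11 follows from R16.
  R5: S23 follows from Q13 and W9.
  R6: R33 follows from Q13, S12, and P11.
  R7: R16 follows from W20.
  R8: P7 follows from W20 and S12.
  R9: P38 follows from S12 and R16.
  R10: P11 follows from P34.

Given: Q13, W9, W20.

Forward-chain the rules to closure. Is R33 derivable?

R33 would need Q13, S12, and P11 (R6), but S12 is never established.

No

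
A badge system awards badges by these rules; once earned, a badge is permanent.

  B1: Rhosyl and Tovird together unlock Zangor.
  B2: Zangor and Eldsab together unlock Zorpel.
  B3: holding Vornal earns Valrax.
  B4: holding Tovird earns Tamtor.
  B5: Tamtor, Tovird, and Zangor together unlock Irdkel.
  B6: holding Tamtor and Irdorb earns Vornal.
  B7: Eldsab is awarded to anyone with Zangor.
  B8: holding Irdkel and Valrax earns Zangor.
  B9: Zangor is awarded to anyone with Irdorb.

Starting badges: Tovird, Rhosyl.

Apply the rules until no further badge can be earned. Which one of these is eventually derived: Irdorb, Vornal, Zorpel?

With Rhosyl and Tovird, Zangor is earned (B1).
With Zangor, Eldsab is earned (B7).
With Zangor and Eldsab, Zorpel is earned (B2).
No rule produces Irdorb, and it is not given. Vornal would need Tamtor and Irdorb (B6), but Irdorb is never earned.

Zorpel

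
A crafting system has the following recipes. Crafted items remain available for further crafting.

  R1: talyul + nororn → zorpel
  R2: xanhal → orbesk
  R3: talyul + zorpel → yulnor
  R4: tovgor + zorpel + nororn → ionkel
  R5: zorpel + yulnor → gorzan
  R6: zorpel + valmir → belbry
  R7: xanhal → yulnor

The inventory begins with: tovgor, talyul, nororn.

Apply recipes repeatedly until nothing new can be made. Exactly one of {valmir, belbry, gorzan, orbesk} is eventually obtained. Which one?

gorzan

Using R1, talyul and nororn make zorpel.
talyul + zorpel → yulnor (R3).
zorpel + yulnor → gorzan (R5).
belbry would need zorpel and valmir (R6), but valmir is never obtained. orbesk would need xanhal (R2), but xanhal is never obtained. No rule produces valmir, and it is not given.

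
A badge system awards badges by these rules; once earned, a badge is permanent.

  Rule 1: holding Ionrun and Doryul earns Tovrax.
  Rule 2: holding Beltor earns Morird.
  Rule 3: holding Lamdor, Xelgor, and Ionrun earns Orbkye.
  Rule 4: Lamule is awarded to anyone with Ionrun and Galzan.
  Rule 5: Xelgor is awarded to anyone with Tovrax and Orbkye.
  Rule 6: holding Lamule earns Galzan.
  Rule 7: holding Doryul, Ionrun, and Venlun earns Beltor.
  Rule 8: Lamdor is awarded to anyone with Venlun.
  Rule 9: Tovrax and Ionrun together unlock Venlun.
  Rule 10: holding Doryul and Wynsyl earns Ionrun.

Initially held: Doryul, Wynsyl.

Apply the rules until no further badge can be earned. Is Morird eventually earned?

With Doryul and Wynsyl, Ionrun is earned (Rule 10).
With Ionrun and Doryul, Tovrax is earned (Rule 1).
With Tovrax and Ionrun, Venlun is earned (Rule 9).
With Doryul, Ionrun, and Venlun, Beltor is earned (Rule 7).
With Beltor, Morird is earned (Rule 2).

Yes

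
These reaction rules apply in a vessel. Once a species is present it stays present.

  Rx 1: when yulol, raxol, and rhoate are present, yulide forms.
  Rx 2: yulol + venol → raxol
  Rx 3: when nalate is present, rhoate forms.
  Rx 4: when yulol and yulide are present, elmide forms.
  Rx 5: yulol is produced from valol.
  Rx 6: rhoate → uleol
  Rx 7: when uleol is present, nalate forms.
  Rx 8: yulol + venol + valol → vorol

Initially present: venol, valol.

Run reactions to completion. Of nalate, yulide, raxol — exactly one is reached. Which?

valol present → yulol forms (Rx 5).
yulol and venol present → raxol forms (Rx 2).
yulide would need yulol, raxol, and rhoate (Rx 1), but rhoate never forms. nalate would need uleol (Rx 7), but uleol never forms.

raxol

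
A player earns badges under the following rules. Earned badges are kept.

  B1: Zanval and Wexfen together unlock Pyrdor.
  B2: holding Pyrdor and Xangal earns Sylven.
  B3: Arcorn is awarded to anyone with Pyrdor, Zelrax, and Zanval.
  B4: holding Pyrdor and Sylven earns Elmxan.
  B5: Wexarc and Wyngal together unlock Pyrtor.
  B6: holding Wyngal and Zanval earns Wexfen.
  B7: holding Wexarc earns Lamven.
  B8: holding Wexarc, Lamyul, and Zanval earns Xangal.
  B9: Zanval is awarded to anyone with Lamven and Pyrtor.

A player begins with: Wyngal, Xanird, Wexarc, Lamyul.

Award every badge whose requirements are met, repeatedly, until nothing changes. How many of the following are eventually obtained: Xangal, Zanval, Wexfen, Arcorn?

3

With Wexarc, Lamven is earned (B7).
With Wexarc and Wyngal, Pyrtor is earned (B5).
With Lamven and Pyrtor, Zanval is earned (B9).
With Wexarc, Lamyul, and Zanval, Xangal is earned (B8).
With Wyngal and Zanval, Wexfen is earned (B6).
Xangal: reached.
Zanval: reached.
Wexfen: reached.
Arcorn would need Pyrdor, Zelrax, and Zanval (B3), but Zelrax is never earned.
Reached: Xangal, Zanval, and Wexfen — 3 of the 4.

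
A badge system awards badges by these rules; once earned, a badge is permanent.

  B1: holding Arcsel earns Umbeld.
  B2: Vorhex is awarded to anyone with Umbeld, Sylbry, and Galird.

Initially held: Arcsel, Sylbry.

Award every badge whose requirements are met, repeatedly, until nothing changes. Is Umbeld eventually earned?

With Arcsel, Umbeld is earned (B1).

Yes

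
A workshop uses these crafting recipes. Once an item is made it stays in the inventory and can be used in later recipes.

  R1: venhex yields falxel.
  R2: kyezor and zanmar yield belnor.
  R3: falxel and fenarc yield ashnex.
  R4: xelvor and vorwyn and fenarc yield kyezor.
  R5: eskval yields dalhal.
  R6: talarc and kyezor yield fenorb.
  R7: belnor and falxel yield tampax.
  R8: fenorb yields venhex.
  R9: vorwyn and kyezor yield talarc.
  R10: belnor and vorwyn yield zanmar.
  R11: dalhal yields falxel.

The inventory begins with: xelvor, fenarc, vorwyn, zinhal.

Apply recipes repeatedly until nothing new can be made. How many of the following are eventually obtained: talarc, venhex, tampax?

2

xelvor and vorwyn and fenarc → kyezor (R4).
vorwyn and kyezor → talarc (R9).
Using R6, talarc and kyezor make fenorb.
Using R8, fenorb makes venhex.
talarc: reached.
venhex: reached.
tampax would need belnor and falxel (R7), but belnor is never obtained.
Reached: talarc and venhex — 2 of the 3.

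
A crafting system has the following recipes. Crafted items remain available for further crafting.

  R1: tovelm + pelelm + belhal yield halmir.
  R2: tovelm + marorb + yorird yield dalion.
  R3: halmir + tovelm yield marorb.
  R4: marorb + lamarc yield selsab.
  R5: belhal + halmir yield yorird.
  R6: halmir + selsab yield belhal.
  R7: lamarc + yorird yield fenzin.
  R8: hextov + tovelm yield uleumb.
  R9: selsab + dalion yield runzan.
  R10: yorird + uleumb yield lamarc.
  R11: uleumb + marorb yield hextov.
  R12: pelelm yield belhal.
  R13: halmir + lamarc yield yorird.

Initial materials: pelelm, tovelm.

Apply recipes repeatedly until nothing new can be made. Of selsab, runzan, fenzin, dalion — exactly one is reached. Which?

pelelm → belhal (R12).
Using R1, tovelm, pelelm, and belhal make halmir.
Using R5, belhal and halmir make yorird.
Using R3, halmir and tovelm make marorb.
Using R2, tovelm, marorb, and yorird make dalion.
selsab would need marorb and lamarc (R4), but lamarc is never obtained. runzan would need selsab and dalion (R9), but selsab is never obtained. fenzin would need lamarc and yorird (R7), but lamarc is never obtained.

dalion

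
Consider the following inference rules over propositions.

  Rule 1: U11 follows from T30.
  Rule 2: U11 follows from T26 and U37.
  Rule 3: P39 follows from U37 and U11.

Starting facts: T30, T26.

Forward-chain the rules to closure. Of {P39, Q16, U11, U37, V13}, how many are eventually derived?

T30 holds, so U11 follows (Rule 1).
P39 would need U37 and U11 (Rule 3), but U37 is never established.
No rule produces Q16, and it is not given.
U11: reached.
No rule produces U37, and it is not given.
No rule produces V13, and it is not given.
Reached: U11 — 1 of the 5.

1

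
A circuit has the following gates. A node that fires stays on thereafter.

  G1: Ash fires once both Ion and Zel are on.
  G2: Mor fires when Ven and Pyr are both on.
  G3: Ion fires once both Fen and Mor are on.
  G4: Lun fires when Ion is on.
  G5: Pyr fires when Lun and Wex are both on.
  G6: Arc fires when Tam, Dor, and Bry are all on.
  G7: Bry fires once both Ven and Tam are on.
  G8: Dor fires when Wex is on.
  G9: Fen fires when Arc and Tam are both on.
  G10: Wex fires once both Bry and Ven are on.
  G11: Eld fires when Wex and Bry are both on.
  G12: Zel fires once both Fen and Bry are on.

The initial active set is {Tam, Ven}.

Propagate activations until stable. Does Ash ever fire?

Ash would need Ion and Zel (G1), but Ion never turns on.

No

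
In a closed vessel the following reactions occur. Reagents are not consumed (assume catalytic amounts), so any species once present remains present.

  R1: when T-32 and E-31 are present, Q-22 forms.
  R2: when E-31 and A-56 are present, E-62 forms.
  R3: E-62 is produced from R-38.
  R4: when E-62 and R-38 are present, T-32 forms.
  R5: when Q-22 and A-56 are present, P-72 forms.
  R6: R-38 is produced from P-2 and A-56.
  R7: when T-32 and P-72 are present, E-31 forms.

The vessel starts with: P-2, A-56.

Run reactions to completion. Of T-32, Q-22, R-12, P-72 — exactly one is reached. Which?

P-2 and A-56 present → R-38 forms (R6).
R-38 present → E-62 forms (R3).
E-62 and R-38 present → T-32 forms (R4).
No rule produces R-12, and it is not given. P-72 would need Q-22 and A-56 (R5), but Q-22 never forms. Q-22 would need T-32 and E-31 (R1), but E-31 never forms.

T-32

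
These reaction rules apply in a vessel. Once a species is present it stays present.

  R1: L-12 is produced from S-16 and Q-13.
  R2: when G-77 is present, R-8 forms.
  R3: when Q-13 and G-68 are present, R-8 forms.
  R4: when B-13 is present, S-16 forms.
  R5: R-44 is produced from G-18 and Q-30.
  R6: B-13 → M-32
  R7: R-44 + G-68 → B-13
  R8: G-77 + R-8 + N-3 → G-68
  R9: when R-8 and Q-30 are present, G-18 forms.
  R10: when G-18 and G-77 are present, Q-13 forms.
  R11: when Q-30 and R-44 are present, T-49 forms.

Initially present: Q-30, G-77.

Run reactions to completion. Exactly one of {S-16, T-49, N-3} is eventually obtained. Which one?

G-77 present → R-8 forms (R2).
R-8 and Q-30 present → G-18 forms (R9).
G-18 and Q-30 present → R-44 forms (R5).
Q-30 and R-44 present → T-49 forms (R11).
No rule produces N-3, and it is not given. S-16 would need B-13 (R4), but B-13 never forms.

T-49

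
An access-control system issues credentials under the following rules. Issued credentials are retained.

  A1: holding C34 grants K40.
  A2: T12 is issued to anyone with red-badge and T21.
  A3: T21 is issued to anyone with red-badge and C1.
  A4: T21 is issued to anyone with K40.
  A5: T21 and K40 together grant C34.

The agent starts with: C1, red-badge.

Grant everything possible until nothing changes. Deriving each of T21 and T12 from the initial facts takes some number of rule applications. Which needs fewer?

T21

T21: Holding red-badge and C1 grants T21 (A3). [1 rule application]
T12: Holding red-badge and C1 grants T21 (A3). Holding red-badge and T21 grants T12 (A2). [2 rule applications]
T21 needs fewer.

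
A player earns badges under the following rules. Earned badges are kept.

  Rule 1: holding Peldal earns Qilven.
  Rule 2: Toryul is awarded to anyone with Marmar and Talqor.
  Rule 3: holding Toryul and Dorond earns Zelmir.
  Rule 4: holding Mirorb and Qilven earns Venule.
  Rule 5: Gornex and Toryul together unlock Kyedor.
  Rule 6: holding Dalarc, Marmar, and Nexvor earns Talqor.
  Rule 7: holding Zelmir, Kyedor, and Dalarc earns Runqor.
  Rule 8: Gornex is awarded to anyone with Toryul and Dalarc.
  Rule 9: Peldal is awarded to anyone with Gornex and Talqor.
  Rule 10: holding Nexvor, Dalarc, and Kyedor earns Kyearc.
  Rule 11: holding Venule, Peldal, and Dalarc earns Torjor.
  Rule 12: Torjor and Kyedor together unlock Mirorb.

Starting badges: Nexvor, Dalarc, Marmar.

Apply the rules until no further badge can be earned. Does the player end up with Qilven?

With Dalarc, Marmar, and Nexvor, Talqor is earned (Rule 6).
With Marmar and Talqor, Toryul is earned (Rule 2).
With Toryul and Dalarc, Gornex is earned (Rule 8).
With Gornex and Talqor, Peldal is earned (Rule 9).
With Peldal, Qilven is earned (Rule 1).

Yes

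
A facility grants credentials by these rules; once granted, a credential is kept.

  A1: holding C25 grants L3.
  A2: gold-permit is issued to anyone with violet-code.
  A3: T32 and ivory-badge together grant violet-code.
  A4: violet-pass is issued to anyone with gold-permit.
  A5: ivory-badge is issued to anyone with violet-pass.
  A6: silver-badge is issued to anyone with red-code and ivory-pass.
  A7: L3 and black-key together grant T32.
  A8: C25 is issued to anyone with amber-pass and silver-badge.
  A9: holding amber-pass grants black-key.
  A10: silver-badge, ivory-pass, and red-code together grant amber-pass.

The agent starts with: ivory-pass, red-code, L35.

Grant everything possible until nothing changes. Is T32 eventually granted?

Holding red-code and ivory-pass grants silver-badge (A6).
Holding silver-badge, ivory-pass, and red-code grants amber-pass (A10).
Holding amber-pass and silver-badge grants C25 (A8).
Holding amber-pass grants black-key (A9).
Holding C25 grants L3 (A1).
Holding L3 and black-key grants T32 (A7).

Yes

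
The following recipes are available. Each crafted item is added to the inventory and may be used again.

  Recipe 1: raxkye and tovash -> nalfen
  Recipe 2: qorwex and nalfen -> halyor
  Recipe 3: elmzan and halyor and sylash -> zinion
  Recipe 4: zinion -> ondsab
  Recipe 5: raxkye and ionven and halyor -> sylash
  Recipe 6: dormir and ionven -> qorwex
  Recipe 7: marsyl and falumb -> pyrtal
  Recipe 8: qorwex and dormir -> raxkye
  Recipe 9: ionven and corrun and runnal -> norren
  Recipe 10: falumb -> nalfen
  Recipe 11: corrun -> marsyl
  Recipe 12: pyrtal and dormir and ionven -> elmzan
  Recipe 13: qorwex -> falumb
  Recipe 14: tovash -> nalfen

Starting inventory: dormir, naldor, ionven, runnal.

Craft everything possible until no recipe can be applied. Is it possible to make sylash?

dormir and ionven -> qorwex (Recipe 6).
Using Recipe 8, qorwex and dormir make raxkye.
Using Recipe 13, qorwex makes falumb.
Using Recipe 10, falumb makes nalfen.
Using Recipe 2, qorwex and nalfen make halyor.
Using Recipe 5, raxkye, ionven, and halyor make sylash.

Yes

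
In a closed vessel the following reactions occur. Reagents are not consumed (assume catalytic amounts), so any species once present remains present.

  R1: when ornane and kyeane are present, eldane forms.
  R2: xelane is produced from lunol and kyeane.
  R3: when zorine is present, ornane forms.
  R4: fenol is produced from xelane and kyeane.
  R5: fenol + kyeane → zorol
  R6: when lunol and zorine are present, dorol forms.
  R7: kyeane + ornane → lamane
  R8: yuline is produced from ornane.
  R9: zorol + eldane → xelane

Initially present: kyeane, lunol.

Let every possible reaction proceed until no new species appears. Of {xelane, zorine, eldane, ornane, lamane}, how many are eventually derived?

1

lunol and kyeane present → xelane forms (R2).
xelane: reached.
No rule produces zorine, and it is not given.
eldane would need ornane and kyeane (R1), but ornane never forms.
ornane would need zorine (R3), but zorine never forms.
lamane would need kyeane and ornane (R7), but ornane never forms.
Reached: xelane — 1 of the 5.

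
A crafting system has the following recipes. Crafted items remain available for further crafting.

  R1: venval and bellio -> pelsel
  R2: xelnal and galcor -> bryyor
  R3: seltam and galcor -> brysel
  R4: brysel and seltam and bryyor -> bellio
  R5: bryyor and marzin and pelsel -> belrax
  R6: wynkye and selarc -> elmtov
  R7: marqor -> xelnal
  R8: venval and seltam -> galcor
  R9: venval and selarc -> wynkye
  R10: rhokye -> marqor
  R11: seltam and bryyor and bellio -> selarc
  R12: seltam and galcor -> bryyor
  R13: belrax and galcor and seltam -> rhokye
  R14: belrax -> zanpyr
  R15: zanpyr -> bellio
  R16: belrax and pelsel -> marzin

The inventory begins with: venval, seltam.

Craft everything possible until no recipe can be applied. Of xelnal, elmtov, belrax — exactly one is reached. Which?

elmtov

venval and seltam -> galcor (R8).
seltam and galcor -> bryyor (R12).
Using R3, seltam and galcor make brysel.
brysel and seltam and bryyor -> bellio (R4).
seltam and bryyor and bellio -> selarc (R11).
Using R9, venval and selarc make wynkye.
wynkye and selarc -> elmtov (R6).
belrax would need bryyor, marzin, and pelsel (R5), but marzin is never obtained. xelnal would need marqor (R7), but marqor is never obtained.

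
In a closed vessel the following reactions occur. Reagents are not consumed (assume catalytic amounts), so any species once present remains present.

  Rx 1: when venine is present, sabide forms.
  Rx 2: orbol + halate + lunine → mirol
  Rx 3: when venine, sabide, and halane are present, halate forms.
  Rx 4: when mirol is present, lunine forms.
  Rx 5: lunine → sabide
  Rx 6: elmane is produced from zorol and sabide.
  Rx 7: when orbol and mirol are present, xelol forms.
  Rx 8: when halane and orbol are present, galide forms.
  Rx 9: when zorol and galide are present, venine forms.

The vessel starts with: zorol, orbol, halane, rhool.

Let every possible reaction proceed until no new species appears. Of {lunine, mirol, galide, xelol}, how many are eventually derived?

halane and orbol present → galide forms (Rx 8).
lunine would need mirol (Rx 4), but mirol never forms.
mirol would need orbol, halate, and lunine (Rx 2), but lunine never forms.
galide: reached.
xelol would need orbol and mirol (Rx 7), but mirol never forms.
Reached: galide — 1 of the 4.

1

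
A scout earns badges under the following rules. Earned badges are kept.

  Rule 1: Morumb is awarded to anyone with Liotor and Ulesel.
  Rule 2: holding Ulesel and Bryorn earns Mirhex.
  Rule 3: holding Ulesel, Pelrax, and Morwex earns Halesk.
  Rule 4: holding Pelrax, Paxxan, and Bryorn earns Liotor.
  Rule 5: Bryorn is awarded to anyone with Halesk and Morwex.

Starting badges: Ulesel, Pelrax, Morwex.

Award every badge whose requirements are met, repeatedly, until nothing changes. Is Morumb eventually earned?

No

Morumb would need Liotor and Ulesel (Rule 1), but Liotor is never earned.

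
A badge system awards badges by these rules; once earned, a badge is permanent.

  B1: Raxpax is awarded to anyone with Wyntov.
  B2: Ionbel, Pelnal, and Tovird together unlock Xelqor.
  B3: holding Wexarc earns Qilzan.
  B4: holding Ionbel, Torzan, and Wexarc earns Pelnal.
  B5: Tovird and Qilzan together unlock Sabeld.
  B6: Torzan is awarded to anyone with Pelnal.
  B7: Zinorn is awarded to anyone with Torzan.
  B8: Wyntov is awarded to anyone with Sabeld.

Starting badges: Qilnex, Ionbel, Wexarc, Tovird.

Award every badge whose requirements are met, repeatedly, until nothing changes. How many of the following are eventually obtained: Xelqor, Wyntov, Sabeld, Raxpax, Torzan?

3

With Wexarc, Qilzan is earned (B3).
With Tovird and Qilzan, Sabeld is earned (B5).
With Sabeld, Wyntov is earned (B8).
With Wyntov, Raxpax is earned (B1).
Xelqor would need Ionbel, Pelnal, and Tovird (B2), but Pelnal is never earned.
Wyntov: reached.
Sabeld: reached.
Raxpax: reached.
Torzan would need Pelnal (B6), but Pelnal is never earned.
Reached: Wyntov, Sabeld, and Raxpax — 3 of the 5.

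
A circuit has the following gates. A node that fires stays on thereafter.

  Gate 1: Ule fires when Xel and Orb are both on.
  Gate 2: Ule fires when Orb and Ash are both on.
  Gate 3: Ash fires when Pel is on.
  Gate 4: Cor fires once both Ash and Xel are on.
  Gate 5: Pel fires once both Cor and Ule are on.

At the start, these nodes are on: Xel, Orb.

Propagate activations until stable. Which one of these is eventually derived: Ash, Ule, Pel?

Ule

Gate 1: Xel and Orb on → Ule on.
Pel would need Cor and Ule (Gate 5), but Cor never turns on. Ash would need Pel (Gate 3), but Pel never turns on.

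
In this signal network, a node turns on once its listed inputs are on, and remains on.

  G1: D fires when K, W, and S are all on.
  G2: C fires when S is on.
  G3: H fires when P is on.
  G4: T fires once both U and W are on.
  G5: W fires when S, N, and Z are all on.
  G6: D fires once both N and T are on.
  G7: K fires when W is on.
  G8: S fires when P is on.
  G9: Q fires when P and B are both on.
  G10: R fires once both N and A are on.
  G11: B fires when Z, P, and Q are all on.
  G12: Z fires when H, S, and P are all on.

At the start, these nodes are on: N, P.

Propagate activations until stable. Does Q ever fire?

Q would need P and B (G9), but B never turns on.

No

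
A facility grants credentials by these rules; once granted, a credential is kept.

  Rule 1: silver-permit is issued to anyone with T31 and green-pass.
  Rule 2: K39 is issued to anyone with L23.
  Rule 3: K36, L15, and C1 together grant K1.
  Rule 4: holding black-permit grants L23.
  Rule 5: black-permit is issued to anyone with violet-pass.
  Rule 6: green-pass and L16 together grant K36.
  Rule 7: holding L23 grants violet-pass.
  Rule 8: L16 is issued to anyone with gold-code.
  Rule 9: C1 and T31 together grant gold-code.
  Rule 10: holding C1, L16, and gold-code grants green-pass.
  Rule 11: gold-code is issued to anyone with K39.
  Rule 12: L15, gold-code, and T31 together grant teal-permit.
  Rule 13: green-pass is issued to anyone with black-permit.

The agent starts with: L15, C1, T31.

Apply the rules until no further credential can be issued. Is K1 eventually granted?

Holding C1 and T31 grants gold-code (Rule 9).
Holding gold-code grants L16 (Rule 8).
Holding C1, L16, and gold-code grants green-pass (Rule 10).
Holding green-pass and L16 grants K36 (Rule 6).
Holding K36, L15, and C1 grants K1 (Rule 3).

Yes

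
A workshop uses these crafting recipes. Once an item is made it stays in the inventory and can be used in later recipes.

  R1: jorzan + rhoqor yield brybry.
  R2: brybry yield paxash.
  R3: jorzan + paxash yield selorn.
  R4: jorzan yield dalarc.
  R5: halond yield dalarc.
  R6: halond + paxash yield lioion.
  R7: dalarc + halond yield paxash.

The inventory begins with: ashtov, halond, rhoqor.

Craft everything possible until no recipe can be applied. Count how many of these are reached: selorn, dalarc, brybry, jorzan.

1

Using R5, halond makes dalarc.
selorn would need jorzan and paxash (R3), but jorzan is never obtained.
dalarc: reached.
brybry would need jorzan and rhoqor (R1), but jorzan is never obtained.
No rule produces jorzan, and it is not given.
Reached: dalarc — 1 of the 4.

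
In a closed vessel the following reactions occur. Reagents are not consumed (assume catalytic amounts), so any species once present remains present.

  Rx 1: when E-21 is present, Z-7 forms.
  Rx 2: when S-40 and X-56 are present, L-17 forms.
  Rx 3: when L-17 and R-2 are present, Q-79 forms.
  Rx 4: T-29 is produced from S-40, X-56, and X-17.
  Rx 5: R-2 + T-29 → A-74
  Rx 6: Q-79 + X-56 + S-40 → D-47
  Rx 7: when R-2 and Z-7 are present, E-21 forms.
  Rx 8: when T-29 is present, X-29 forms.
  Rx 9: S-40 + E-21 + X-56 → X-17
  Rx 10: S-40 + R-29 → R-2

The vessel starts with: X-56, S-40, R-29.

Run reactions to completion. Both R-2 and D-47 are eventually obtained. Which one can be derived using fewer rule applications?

R-2: S-40 and R-29 present → R-2 forms (Rx 10). [1 rule application]
D-47: S-40 and X-56 present → L-17 forms (Rx 2). S-40 and R-29 present → R-2 forms (Rx 10). L-17 and R-2 present → Q-79 forms (Rx 3). Q-79, X-56, and S-40 present → D-47 forms (Rx 6). [4 rule applications]
R-2 needs fewer.

R-2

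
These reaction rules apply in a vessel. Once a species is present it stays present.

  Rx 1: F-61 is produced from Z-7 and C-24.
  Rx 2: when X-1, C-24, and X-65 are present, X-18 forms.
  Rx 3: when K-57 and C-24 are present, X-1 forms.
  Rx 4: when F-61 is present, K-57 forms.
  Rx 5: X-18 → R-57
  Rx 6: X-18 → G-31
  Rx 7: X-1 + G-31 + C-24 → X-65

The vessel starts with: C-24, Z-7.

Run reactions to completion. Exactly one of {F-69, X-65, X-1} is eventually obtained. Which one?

X-1

Z-7 and C-24 present → F-61 forms (Rx 1).
F-61 present → K-57 forms (Rx 4).
K-57 and C-24 present → X-1 forms (Rx 3).
No rule produces F-69, and it is not given. X-65 would need X-1, G-31, and C-24 (Rx 7), but G-31 never forms.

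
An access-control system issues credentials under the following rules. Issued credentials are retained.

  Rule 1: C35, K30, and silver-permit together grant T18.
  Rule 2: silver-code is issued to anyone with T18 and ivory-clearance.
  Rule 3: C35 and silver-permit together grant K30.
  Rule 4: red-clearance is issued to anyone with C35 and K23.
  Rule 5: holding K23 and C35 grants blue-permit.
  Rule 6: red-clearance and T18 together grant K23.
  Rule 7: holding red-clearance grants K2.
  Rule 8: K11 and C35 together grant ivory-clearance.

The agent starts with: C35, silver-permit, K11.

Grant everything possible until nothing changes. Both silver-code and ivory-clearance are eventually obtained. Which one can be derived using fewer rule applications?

ivory-clearance

ivory-clearance: Holding K11 and C35 grants ivory-clearance (Rule 8). [1 rule application]
silver-code: Holding C35 and silver-permit grants K30 (Rule 3). Holding K11 and C35 grants ivory-clearance (Rule 8). Holding C35, K30, and silver-permit grants T18 (Rule 1). Holding T18 and ivory-clearance grants silver-code (Rule 2). [4 rule applications]
ivory-clearance needs fewer.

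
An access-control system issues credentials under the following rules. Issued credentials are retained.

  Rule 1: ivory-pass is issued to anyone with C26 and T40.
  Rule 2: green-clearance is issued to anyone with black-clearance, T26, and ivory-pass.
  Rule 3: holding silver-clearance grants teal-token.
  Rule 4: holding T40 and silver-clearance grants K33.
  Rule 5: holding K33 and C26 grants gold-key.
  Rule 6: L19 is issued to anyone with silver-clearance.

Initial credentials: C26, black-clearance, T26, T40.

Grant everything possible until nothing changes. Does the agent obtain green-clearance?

Holding C26 and T40 grants ivory-pass (Rule 1).
Holding black-clearance, T26, and ivory-pass grants green-clearance (Rule 2).

Yes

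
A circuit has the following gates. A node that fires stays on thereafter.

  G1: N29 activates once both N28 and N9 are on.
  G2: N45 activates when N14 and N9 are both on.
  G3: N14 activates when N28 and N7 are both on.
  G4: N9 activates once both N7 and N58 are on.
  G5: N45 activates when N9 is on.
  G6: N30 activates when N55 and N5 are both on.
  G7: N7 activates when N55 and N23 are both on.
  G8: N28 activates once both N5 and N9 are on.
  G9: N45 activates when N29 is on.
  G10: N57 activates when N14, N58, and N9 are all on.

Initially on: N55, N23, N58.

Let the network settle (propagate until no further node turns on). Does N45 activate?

G7: N55 and N23 on → N7 on.
N7 and N58 are on, so N9 activates (G4).
N9 is on, so N45 activates (G5).

Yes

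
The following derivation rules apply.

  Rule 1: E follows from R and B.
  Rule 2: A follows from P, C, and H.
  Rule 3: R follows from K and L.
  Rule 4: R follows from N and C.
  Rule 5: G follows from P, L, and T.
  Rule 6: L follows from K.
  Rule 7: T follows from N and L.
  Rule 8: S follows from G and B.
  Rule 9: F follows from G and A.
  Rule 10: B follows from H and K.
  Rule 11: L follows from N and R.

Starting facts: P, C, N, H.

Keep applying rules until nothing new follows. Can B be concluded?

B would need H and K (Rule 10), but K is never established.

No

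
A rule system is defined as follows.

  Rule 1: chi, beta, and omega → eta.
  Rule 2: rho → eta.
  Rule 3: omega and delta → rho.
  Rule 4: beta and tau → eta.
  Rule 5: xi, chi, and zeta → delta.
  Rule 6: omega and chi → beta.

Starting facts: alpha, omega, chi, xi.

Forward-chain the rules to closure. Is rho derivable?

rho would need omega and delta (Rule 3), but delta is never established.

No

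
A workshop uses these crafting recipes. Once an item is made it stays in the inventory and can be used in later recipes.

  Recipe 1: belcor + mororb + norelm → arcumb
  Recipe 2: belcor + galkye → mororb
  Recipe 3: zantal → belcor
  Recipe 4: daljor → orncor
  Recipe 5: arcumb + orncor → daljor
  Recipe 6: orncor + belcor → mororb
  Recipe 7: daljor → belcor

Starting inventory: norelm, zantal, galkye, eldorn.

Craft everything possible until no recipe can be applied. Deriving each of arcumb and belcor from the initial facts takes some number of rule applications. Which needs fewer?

belcor

belcor: zantal → belcor (Recipe 3). [1 rule application]
arcumb: zantal → belcor (Recipe 3). Using Recipe 2, belcor and galkye make mororb. Using Recipe 1, belcor, mororb, and norelm make arcumb. [3 rule applications]
belcor needs fewer.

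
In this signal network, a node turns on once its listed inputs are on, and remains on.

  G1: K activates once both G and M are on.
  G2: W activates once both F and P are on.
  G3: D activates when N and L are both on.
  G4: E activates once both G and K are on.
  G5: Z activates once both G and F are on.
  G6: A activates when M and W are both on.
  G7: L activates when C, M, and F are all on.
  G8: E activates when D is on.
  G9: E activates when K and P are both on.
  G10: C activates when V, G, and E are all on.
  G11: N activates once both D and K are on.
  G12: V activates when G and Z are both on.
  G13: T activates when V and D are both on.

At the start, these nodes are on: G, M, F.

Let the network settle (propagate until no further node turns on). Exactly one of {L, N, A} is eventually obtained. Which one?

G5: G and F on → Z on.
G and M are on, so K activates (G1).
G and K are on, so E activates (G4).
G and Z are on, so V activates (G12).
G10: V, G, and E on → C on.
C, M, and F are on, so L activates (G7).
A would need M and W (G6), but W never turns on. N would need D and K (G11), but D never turns on.

L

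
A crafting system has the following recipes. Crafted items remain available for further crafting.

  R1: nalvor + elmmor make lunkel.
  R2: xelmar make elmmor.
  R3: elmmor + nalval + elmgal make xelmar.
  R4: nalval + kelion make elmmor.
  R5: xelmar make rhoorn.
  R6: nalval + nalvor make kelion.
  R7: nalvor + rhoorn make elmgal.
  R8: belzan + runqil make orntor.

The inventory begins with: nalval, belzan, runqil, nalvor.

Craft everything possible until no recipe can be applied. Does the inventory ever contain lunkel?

Yes

Using R6, nalval and nalvor make kelion.
Using R4, nalval and kelion make elmmor.
Using R1, nalvor and elmmor make lunkel.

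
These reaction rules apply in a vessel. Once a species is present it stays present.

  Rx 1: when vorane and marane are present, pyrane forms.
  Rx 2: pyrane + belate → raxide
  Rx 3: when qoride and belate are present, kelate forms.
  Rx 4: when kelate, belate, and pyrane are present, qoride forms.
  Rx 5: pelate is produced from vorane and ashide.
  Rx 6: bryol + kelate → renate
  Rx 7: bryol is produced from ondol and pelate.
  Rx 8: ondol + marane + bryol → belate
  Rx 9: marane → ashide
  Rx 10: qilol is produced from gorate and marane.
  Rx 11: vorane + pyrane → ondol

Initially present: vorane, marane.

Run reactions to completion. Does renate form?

No

renate would need bryol and kelate (Rx 6), but kelate never forms.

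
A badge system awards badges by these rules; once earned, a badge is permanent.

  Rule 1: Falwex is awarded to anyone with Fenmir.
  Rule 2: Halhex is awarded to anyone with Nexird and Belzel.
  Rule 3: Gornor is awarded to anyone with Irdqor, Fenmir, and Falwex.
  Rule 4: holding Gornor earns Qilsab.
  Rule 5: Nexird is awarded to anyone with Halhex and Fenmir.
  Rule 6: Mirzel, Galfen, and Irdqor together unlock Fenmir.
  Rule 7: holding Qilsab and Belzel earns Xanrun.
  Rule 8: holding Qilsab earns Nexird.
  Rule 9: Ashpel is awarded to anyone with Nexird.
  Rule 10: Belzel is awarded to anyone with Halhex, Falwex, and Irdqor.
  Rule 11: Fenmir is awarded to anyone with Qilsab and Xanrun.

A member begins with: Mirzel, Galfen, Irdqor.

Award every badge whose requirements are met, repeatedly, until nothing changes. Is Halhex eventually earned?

Halhex would need Nexird and Belzel (Rule 2), but Belzel is never earned.

No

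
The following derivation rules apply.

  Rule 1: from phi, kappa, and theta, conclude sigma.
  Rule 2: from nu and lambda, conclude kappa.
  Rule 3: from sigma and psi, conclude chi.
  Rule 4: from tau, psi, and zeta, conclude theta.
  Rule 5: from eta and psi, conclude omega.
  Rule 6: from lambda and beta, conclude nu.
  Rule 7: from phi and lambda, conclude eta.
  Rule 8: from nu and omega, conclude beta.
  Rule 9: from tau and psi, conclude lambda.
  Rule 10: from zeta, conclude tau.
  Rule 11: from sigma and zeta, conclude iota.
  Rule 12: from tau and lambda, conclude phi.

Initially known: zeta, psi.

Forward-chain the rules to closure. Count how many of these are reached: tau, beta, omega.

zeta holds, so tau follows (Rule 10).
tau and psi hold, so lambda follows (Rule 9).
tau and lambda hold, so phi follows (Rule 12).
From phi and lambda, Rule 7 gives eta.
From eta and psi, Rule 5 gives omega.
tau: reached.
beta would need nu and omega (Rule 8), but nu is never established.
omega: reached.
Reached: tau and omega — 2 of the 3.

2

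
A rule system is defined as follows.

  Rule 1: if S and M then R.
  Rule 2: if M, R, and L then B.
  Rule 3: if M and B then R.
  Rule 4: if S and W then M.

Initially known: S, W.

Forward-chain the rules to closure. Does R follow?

From S and W, Rule 4 gives M.
From S and M, Rule 1 gives R.

Yes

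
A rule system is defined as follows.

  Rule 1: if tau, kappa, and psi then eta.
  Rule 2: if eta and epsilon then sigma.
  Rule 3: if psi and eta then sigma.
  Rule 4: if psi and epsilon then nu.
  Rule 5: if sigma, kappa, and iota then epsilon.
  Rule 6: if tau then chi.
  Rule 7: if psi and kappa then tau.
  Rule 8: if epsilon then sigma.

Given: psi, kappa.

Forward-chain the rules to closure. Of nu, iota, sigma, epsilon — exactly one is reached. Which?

psi and kappa hold, so tau follows (Rule 7).
From tau, kappa, and psi, Rule 1 gives eta.
From psi and eta, Rule 3 gives sigma.
No rule produces iota, and it is not given. nu would need psi and epsilon (Rule 4), but epsilon is never established. epsilon would need sigma, kappa, and iota (Rule 5), but iota is never established.

sigma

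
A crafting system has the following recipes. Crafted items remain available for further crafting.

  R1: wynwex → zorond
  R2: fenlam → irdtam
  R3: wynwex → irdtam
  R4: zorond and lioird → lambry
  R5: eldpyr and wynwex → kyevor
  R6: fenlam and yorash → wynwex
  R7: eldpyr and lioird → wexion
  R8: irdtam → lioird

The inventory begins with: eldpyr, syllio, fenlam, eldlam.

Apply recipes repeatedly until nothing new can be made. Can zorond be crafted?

zorond would need wynwex (R1), but wynwex is never obtained.

No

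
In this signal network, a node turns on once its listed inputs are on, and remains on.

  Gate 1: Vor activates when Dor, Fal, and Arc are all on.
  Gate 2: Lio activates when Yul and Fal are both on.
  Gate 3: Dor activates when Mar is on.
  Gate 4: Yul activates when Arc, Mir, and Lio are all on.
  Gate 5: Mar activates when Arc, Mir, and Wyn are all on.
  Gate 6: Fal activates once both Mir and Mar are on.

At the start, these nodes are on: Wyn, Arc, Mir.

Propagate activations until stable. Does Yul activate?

No

Yul would need Arc, Mir, and Lio (Gate 4), but Lio never turns on.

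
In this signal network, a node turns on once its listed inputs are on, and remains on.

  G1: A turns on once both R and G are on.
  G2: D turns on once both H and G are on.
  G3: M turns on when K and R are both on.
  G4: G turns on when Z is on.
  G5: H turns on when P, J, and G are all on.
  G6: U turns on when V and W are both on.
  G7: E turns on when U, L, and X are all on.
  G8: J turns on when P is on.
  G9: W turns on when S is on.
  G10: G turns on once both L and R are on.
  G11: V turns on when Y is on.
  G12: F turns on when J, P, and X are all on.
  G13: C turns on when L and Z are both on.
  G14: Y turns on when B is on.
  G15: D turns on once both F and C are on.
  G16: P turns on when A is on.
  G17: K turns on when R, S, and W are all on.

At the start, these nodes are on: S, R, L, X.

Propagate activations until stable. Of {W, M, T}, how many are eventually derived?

G9: S on → W on.
R, S, and W are on, so K turns on (G17).
K and R are on, so M turns on (G3).
W: reached.
M: reached.
No rule produces T, and it is not given.
Reached: W and M — 2 of the 3.

2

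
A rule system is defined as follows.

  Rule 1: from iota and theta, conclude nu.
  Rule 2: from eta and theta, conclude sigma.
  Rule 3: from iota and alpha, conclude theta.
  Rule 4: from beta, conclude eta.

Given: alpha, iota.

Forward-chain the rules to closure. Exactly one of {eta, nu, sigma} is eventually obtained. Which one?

From iota and alpha, Rule 3 gives theta.
iota and theta hold, so nu follows (Rule 1).
sigma would need eta and theta (Rule 2), but eta is never established. eta would need beta (Rule 4), but beta is never established.

nu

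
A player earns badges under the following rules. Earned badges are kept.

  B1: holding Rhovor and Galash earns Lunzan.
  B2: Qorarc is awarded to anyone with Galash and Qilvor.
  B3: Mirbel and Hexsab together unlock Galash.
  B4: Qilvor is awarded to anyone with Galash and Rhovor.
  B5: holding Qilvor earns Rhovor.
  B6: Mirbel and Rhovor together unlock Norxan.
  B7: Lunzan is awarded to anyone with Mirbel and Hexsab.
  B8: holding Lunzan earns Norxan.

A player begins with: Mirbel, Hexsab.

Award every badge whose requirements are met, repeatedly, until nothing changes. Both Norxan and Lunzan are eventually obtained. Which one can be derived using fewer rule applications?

Lunzan

Lunzan: With Mirbel and Hexsab, Lunzan is earned (B7). [1 rule application]
Norxan: With Mirbel and Hexsab, Lunzan is earned (B7). With Lunzan, Norxan is earned (B8). [2 rule applications]
Lunzan needs fewer.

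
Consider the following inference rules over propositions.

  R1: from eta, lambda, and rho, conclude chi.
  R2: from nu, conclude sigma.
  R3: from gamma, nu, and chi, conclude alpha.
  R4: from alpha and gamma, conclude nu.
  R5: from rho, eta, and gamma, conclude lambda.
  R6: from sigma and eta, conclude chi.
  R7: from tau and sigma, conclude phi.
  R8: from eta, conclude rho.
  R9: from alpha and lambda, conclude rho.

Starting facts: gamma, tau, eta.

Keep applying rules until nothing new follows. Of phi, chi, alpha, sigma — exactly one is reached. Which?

From eta, R8 gives rho.
From rho, eta, and gamma, R5 gives lambda.
From eta, lambda, and rho, R1 gives chi.
sigma would need nu (R2), but nu is never established. phi would need tau and sigma (R7), but sigma is never established. alpha would need gamma, nu, and chi (R3), but nu is never established.

chi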